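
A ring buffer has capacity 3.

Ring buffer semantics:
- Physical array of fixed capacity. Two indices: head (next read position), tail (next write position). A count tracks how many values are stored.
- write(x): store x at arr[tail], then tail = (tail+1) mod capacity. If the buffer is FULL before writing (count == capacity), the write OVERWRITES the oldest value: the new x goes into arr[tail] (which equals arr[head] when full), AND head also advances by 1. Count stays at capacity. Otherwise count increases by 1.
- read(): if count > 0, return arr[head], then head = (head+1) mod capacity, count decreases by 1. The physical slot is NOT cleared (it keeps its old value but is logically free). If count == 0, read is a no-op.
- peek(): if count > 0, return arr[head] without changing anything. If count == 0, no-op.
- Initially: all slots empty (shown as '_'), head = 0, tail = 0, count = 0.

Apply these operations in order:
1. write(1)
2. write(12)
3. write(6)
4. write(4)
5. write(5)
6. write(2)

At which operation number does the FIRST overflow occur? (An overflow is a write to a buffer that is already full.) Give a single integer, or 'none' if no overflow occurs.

Answer: 4

Derivation:
After op 1 (write(1)): arr=[1 _ _] head=0 tail=1 count=1
After op 2 (write(12)): arr=[1 12 _] head=0 tail=2 count=2
After op 3 (write(6)): arr=[1 12 6] head=0 tail=0 count=3
After op 4 (write(4)): arr=[4 12 6] head=1 tail=1 count=3
After op 5 (write(5)): arr=[4 5 6] head=2 tail=2 count=3
After op 6 (write(2)): arr=[4 5 2] head=0 tail=0 count=3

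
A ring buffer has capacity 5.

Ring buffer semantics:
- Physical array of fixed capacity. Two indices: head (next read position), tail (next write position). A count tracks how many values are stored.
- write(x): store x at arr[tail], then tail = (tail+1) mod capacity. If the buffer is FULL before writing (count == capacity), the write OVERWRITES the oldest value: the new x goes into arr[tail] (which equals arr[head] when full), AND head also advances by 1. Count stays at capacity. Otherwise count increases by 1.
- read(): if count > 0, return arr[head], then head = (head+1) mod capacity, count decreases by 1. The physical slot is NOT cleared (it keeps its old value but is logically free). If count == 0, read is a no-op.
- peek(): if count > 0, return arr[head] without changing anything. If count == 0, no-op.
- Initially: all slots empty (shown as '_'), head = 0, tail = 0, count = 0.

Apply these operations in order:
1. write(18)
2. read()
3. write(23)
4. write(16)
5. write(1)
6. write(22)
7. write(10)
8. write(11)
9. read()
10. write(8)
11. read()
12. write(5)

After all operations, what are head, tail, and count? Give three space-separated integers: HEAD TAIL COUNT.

Answer: 4 4 5

Derivation:
After op 1 (write(18)): arr=[18 _ _ _ _] head=0 tail=1 count=1
After op 2 (read()): arr=[18 _ _ _ _] head=1 tail=1 count=0
After op 3 (write(23)): arr=[18 23 _ _ _] head=1 tail=2 count=1
After op 4 (write(16)): arr=[18 23 16 _ _] head=1 tail=3 count=2
After op 5 (write(1)): arr=[18 23 16 1 _] head=1 tail=4 count=3
After op 6 (write(22)): arr=[18 23 16 1 22] head=1 tail=0 count=4
After op 7 (write(10)): arr=[10 23 16 1 22] head=1 tail=1 count=5
After op 8 (write(11)): arr=[10 11 16 1 22] head=2 tail=2 count=5
After op 9 (read()): arr=[10 11 16 1 22] head=3 tail=2 count=4
After op 10 (write(8)): arr=[10 11 8 1 22] head=3 tail=3 count=5
After op 11 (read()): arr=[10 11 8 1 22] head=4 tail=3 count=4
After op 12 (write(5)): arr=[10 11 8 5 22] head=4 tail=4 count=5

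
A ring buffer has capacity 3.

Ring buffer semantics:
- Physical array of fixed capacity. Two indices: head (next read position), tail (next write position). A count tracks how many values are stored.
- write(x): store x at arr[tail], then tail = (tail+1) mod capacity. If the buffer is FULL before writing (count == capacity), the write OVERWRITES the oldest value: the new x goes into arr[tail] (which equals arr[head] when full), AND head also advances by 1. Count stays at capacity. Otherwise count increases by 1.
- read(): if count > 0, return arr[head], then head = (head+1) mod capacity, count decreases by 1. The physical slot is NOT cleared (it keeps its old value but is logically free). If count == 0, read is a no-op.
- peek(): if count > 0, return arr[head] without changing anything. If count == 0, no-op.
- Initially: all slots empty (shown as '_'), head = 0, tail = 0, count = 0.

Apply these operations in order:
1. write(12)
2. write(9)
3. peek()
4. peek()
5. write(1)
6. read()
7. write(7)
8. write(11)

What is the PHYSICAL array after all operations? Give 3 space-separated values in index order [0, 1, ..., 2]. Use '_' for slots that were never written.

After op 1 (write(12)): arr=[12 _ _] head=0 tail=1 count=1
After op 2 (write(9)): arr=[12 9 _] head=0 tail=2 count=2
After op 3 (peek()): arr=[12 9 _] head=0 tail=2 count=2
After op 4 (peek()): arr=[12 9 _] head=0 tail=2 count=2
After op 5 (write(1)): arr=[12 9 1] head=0 tail=0 count=3
After op 6 (read()): arr=[12 9 1] head=1 tail=0 count=2
After op 7 (write(7)): arr=[7 9 1] head=1 tail=1 count=3
After op 8 (write(11)): arr=[7 11 1] head=2 tail=2 count=3

Answer: 7 11 1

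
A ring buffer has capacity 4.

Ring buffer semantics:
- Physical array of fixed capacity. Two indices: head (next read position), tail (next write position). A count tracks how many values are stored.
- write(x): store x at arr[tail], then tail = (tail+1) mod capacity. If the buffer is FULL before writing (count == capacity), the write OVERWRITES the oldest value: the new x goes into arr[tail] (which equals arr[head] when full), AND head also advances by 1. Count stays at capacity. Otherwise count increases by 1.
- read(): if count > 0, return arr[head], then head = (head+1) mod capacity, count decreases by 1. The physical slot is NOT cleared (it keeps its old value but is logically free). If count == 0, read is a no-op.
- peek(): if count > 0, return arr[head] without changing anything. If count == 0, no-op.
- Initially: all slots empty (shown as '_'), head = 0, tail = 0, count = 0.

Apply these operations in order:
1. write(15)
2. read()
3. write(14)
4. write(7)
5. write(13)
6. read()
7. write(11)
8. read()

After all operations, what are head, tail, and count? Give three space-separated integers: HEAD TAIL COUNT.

After op 1 (write(15)): arr=[15 _ _ _] head=0 tail=1 count=1
After op 2 (read()): arr=[15 _ _ _] head=1 tail=1 count=0
After op 3 (write(14)): arr=[15 14 _ _] head=1 tail=2 count=1
After op 4 (write(7)): arr=[15 14 7 _] head=1 tail=3 count=2
After op 5 (write(13)): arr=[15 14 7 13] head=1 tail=0 count=3
After op 6 (read()): arr=[15 14 7 13] head=2 tail=0 count=2
After op 7 (write(11)): arr=[11 14 7 13] head=2 tail=1 count=3
After op 8 (read()): arr=[11 14 7 13] head=3 tail=1 count=2

Answer: 3 1 2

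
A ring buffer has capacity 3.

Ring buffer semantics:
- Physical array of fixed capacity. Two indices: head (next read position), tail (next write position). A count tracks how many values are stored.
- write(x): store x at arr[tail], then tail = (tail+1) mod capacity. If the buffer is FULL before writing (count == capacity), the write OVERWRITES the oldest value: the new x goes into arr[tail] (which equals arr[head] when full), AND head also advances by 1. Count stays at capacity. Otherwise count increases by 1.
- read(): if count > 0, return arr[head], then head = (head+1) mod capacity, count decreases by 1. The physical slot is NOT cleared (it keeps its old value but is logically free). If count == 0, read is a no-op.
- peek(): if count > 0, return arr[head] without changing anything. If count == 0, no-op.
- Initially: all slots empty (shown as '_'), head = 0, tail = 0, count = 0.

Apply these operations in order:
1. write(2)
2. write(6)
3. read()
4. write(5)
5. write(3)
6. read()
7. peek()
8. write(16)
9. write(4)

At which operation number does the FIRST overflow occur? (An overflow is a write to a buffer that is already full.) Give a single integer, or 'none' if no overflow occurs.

Answer: 9

Derivation:
After op 1 (write(2)): arr=[2 _ _] head=0 tail=1 count=1
After op 2 (write(6)): arr=[2 6 _] head=0 tail=2 count=2
After op 3 (read()): arr=[2 6 _] head=1 tail=2 count=1
After op 4 (write(5)): arr=[2 6 5] head=1 tail=0 count=2
After op 5 (write(3)): arr=[3 6 5] head=1 tail=1 count=3
After op 6 (read()): arr=[3 6 5] head=2 tail=1 count=2
After op 7 (peek()): arr=[3 6 5] head=2 tail=1 count=2
After op 8 (write(16)): arr=[3 16 5] head=2 tail=2 count=3
After op 9 (write(4)): arr=[3 16 4] head=0 tail=0 count=3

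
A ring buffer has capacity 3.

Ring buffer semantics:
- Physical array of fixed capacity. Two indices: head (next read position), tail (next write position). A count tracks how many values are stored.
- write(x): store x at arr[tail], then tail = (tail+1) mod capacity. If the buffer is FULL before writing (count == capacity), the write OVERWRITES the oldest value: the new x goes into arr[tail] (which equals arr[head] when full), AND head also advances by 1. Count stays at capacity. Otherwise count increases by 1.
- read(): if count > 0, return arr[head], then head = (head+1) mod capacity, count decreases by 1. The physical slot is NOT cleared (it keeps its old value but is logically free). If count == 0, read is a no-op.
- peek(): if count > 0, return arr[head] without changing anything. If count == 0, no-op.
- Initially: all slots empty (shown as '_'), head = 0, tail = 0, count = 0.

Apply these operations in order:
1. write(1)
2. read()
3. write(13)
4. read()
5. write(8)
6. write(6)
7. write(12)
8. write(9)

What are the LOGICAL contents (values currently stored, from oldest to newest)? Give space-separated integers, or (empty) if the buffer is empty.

After op 1 (write(1)): arr=[1 _ _] head=0 tail=1 count=1
After op 2 (read()): arr=[1 _ _] head=1 tail=1 count=0
After op 3 (write(13)): arr=[1 13 _] head=1 tail=2 count=1
After op 4 (read()): arr=[1 13 _] head=2 tail=2 count=0
After op 5 (write(8)): arr=[1 13 8] head=2 tail=0 count=1
After op 6 (write(6)): arr=[6 13 8] head=2 tail=1 count=2
After op 7 (write(12)): arr=[6 12 8] head=2 tail=2 count=3
After op 8 (write(9)): arr=[6 12 9] head=0 tail=0 count=3

Answer: 6 12 9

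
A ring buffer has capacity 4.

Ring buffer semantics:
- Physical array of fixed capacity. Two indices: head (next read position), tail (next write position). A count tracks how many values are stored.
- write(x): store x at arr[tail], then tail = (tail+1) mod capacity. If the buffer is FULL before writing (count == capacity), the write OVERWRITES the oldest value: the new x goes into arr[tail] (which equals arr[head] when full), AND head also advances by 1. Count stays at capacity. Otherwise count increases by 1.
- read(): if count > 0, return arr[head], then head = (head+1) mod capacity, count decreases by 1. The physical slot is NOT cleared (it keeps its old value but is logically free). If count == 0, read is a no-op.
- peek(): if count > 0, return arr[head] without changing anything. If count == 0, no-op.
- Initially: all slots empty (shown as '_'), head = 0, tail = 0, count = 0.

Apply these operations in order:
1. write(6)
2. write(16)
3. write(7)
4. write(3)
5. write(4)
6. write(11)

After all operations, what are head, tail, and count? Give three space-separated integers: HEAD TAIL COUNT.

After op 1 (write(6)): arr=[6 _ _ _] head=0 tail=1 count=1
After op 2 (write(16)): arr=[6 16 _ _] head=0 tail=2 count=2
After op 3 (write(7)): arr=[6 16 7 _] head=0 tail=3 count=3
After op 4 (write(3)): arr=[6 16 7 3] head=0 tail=0 count=4
After op 5 (write(4)): arr=[4 16 7 3] head=1 tail=1 count=4
After op 6 (write(11)): arr=[4 11 7 3] head=2 tail=2 count=4

Answer: 2 2 4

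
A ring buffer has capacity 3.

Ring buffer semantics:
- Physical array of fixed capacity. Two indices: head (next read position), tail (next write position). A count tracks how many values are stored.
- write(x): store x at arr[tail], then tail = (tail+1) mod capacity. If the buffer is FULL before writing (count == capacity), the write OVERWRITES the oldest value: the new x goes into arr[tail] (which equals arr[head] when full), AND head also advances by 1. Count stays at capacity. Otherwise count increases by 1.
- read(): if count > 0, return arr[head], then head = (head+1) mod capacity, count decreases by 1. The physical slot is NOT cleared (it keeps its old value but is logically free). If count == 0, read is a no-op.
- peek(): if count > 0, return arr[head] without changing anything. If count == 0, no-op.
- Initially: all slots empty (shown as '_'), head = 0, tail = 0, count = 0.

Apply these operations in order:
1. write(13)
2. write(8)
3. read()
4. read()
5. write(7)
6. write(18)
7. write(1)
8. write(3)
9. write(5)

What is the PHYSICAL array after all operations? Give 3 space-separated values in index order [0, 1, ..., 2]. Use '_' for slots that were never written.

After op 1 (write(13)): arr=[13 _ _] head=0 tail=1 count=1
After op 2 (write(8)): arr=[13 8 _] head=0 tail=2 count=2
After op 3 (read()): arr=[13 8 _] head=1 tail=2 count=1
After op 4 (read()): arr=[13 8 _] head=2 tail=2 count=0
After op 5 (write(7)): arr=[13 8 7] head=2 tail=0 count=1
After op 6 (write(18)): arr=[18 8 7] head=2 tail=1 count=2
After op 7 (write(1)): arr=[18 1 7] head=2 tail=2 count=3
After op 8 (write(3)): arr=[18 1 3] head=0 tail=0 count=3
After op 9 (write(5)): arr=[5 1 3] head=1 tail=1 count=3

Answer: 5 1 3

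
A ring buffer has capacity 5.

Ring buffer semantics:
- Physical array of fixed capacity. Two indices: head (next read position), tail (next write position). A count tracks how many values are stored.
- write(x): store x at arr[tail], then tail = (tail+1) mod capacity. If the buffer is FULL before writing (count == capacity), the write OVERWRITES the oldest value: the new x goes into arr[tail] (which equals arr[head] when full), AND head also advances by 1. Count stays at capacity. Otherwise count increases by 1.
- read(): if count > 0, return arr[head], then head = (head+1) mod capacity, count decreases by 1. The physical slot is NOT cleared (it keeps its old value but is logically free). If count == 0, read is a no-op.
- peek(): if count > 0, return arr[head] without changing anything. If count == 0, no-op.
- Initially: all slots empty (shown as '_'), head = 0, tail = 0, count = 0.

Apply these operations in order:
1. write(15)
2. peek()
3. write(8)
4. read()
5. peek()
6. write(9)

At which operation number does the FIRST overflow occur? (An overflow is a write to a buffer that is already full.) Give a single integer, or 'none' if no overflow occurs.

Answer: none

Derivation:
After op 1 (write(15)): arr=[15 _ _ _ _] head=0 tail=1 count=1
After op 2 (peek()): arr=[15 _ _ _ _] head=0 tail=1 count=1
After op 3 (write(8)): arr=[15 8 _ _ _] head=0 tail=2 count=2
After op 4 (read()): arr=[15 8 _ _ _] head=1 tail=2 count=1
After op 5 (peek()): arr=[15 8 _ _ _] head=1 tail=2 count=1
After op 6 (write(9)): arr=[15 8 9 _ _] head=1 tail=3 count=2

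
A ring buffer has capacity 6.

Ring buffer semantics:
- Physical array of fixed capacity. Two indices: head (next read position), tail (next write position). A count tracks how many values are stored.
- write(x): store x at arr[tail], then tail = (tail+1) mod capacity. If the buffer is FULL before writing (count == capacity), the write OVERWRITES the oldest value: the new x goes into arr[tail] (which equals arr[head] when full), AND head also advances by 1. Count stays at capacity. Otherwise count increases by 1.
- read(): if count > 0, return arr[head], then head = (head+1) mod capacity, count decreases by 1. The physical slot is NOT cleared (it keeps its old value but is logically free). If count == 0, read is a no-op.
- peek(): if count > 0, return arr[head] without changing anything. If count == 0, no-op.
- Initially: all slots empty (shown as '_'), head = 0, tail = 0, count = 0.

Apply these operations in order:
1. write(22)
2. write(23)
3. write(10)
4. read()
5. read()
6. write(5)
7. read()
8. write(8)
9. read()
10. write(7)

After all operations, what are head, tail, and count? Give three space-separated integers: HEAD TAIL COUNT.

Answer: 4 0 2

Derivation:
After op 1 (write(22)): arr=[22 _ _ _ _ _] head=0 tail=1 count=1
After op 2 (write(23)): arr=[22 23 _ _ _ _] head=0 tail=2 count=2
After op 3 (write(10)): arr=[22 23 10 _ _ _] head=0 tail=3 count=3
After op 4 (read()): arr=[22 23 10 _ _ _] head=1 tail=3 count=2
After op 5 (read()): arr=[22 23 10 _ _ _] head=2 tail=3 count=1
After op 6 (write(5)): arr=[22 23 10 5 _ _] head=2 tail=4 count=2
After op 7 (read()): arr=[22 23 10 5 _ _] head=3 tail=4 count=1
After op 8 (write(8)): arr=[22 23 10 5 8 _] head=3 tail=5 count=2
After op 9 (read()): arr=[22 23 10 5 8 _] head=4 tail=5 count=1
After op 10 (write(7)): arr=[22 23 10 5 8 7] head=4 tail=0 count=2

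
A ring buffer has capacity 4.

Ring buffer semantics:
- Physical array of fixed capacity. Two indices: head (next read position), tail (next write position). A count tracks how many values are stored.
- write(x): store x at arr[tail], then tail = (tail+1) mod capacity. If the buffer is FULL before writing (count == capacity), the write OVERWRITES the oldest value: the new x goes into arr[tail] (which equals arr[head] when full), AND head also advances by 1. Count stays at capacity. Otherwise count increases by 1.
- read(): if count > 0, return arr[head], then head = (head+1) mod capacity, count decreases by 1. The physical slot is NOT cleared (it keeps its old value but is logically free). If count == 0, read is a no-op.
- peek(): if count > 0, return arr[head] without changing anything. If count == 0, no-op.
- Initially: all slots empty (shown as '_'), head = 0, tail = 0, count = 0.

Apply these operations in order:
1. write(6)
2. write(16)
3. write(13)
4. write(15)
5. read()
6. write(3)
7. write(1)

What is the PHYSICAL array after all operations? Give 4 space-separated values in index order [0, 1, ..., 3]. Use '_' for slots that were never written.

After op 1 (write(6)): arr=[6 _ _ _] head=0 tail=1 count=1
After op 2 (write(16)): arr=[6 16 _ _] head=0 tail=2 count=2
After op 3 (write(13)): arr=[6 16 13 _] head=0 tail=3 count=3
After op 4 (write(15)): arr=[6 16 13 15] head=0 tail=0 count=4
After op 5 (read()): arr=[6 16 13 15] head=1 tail=0 count=3
After op 6 (write(3)): arr=[3 16 13 15] head=1 tail=1 count=4
After op 7 (write(1)): arr=[3 1 13 15] head=2 tail=2 count=4

Answer: 3 1 13 15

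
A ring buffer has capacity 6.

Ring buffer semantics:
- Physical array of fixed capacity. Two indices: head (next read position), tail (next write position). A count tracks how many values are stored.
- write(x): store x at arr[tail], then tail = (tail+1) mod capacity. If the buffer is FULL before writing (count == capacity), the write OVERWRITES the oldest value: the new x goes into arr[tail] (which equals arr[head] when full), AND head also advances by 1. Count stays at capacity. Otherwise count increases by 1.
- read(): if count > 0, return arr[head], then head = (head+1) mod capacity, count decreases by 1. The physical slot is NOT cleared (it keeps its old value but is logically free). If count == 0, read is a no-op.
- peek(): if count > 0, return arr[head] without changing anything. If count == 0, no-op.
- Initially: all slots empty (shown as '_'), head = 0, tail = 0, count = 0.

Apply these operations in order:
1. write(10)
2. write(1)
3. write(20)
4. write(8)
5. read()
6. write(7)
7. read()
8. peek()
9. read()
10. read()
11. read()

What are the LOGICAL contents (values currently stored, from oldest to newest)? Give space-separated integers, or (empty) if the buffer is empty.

Answer: (empty)

Derivation:
After op 1 (write(10)): arr=[10 _ _ _ _ _] head=0 tail=1 count=1
After op 2 (write(1)): arr=[10 1 _ _ _ _] head=0 tail=2 count=2
After op 3 (write(20)): arr=[10 1 20 _ _ _] head=0 tail=3 count=3
After op 4 (write(8)): arr=[10 1 20 8 _ _] head=0 tail=4 count=4
After op 5 (read()): arr=[10 1 20 8 _ _] head=1 tail=4 count=3
After op 6 (write(7)): arr=[10 1 20 8 7 _] head=1 tail=5 count=4
After op 7 (read()): arr=[10 1 20 8 7 _] head=2 tail=5 count=3
After op 8 (peek()): arr=[10 1 20 8 7 _] head=2 tail=5 count=3
After op 9 (read()): arr=[10 1 20 8 7 _] head=3 tail=5 count=2
After op 10 (read()): arr=[10 1 20 8 7 _] head=4 tail=5 count=1
After op 11 (read()): arr=[10 1 20 8 7 _] head=5 tail=5 count=0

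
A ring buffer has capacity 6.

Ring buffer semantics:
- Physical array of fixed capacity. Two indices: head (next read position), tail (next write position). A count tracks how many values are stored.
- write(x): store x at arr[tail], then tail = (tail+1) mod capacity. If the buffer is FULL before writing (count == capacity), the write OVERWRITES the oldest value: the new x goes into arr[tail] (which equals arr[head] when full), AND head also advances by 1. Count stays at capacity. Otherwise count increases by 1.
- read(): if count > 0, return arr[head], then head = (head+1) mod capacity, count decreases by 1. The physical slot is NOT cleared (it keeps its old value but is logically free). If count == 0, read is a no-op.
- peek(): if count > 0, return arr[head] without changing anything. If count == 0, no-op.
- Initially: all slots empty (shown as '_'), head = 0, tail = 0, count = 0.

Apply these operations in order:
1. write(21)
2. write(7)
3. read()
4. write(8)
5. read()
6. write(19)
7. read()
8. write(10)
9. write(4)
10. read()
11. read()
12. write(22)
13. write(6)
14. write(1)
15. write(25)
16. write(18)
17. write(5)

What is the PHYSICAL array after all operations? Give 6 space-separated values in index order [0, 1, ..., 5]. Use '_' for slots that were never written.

After op 1 (write(21)): arr=[21 _ _ _ _ _] head=0 tail=1 count=1
After op 2 (write(7)): arr=[21 7 _ _ _ _] head=0 tail=2 count=2
After op 3 (read()): arr=[21 7 _ _ _ _] head=1 tail=2 count=1
After op 4 (write(8)): arr=[21 7 8 _ _ _] head=1 tail=3 count=2
After op 5 (read()): arr=[21 7 8 _ _ _] head=2 tail=3 count=1
After op 6 (write(19)): arr=[21 7 8 19 _ _] head=2 tail=4 count=2
After op 7 (read()): arr=[21 7 8 19 _ _] head=3 tail=4 count=1
After op 8 (write(10)): arr=[21 7 8 19 10 _] head=3 tail=5 count=2
After op 9 (write(4)): arr=[21 7 8 19 10 4] head=3 tail=0 count=3
After op 10 (read()): arr=[21 7 8 19 10 4] head=4 tail=0 count=2
After op 11 (read()): arr=[21 7 8 19 10 4] head=5 tail=0 count=1
After op 12 (write(22)): arr=[22 7 8 19 10 4] head=5 tail=1 count=2
After op 13 (write(6)): arr=[22 6 8 19 10 4] head=5 tail=2 count=3
After op 14 (write(1)): arr=[22 6 1 19 10 4] head=5 tail=3 count=4
After op 15 (write(25)): arr=[22 6 1 25 10 4] head=5 tail=4 count=5
After op 16 (write(18)): arr=[22 6 1 25 18 4] head=5 tail=5 count=6
After op 17 (write(5)): arr=[22 6 1 25 18 5] head=0 tail=0 count=6

Answer: 22 6 1 25 18 5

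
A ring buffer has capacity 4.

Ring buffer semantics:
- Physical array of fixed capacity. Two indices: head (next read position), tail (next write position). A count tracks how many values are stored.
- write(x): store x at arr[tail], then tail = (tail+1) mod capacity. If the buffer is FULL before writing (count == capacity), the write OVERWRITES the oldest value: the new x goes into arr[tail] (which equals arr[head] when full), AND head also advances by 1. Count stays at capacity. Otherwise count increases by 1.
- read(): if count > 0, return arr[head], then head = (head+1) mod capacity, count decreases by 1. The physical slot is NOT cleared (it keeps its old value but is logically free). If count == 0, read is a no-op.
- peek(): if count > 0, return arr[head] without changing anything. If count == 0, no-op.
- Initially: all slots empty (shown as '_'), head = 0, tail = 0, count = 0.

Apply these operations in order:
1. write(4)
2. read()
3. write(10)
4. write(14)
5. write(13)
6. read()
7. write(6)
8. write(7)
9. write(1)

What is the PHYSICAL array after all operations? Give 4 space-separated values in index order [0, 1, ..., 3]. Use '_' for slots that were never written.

Answer: 6 7 1 13

Derivation:
After op 1 (write(4)): arr=[4 _ _ _] head=0 tail=1 count=1
After op 2 (read()): arr=[4 _ _ _] head=1 tail=1 count=0
After op 3 (write(10)): arr=[4 10 _ _] head=1 tail=2 count=1
After op 4 (write(14)): arr=[4 10 14 _] head=1 tail=3 count=2
After op 5 (write(13)): arr=[4 10 14 13] head=1 tail=0 count=3
After op 6 (read()): arr=[4 10 14 13] head=2 tail=0 count=2
After op 7 (write(6)): arr=[6 10 14 13] head=2 tail=1 count=3
After op 8 (write(7)): arr=[6 7 14 13] head=2 tail=2 count=4
After op 9 (write(1)): arr=[6 7 1 13] head=3 tail=3 count=4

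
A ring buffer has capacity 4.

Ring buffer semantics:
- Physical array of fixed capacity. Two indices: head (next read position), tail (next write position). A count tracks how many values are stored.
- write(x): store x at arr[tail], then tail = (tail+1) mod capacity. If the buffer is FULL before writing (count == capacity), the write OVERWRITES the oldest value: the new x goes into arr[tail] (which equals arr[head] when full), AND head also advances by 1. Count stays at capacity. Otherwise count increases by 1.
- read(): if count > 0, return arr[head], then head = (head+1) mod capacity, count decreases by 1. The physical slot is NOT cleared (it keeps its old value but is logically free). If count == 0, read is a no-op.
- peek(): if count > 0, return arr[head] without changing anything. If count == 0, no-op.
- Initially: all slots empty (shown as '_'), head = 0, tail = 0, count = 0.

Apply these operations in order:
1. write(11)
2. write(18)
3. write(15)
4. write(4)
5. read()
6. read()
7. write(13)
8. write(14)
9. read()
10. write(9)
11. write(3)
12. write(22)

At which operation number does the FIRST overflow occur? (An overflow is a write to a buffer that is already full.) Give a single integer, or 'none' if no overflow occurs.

After op 1 (write(11)): arr=[11 _ _ _] head=0 tail=1 count=1
After op 2 (write(18)): arr=[11 18 _ _] head=0 tail=2 count=2
After op 3 (write(15)): arr=[11 18 15 _] head=0 tail=3 count=3
After op 4 (write(4)): arr=[11 18 15 4] head=0 tail=0 count=4
After op 5 (read()): arr=[11 18 15 4] head=1 tail=0 count=3
After op 6 (read()): arr=[11 18 15 4] head=2 tail=0 count=2
After op 7 (write(13)): arr=[13 18 15 4] head=2 tail=1 count=3
After op 8 (write(14)): arr=[13 14 15 4] head=2 tail=2 count=4
After op 9 (read()): arr=[13 14 15 4] head=3 tail=2 count=3
After op 10 (write(9)): arr=[13 14 9 4] head=3 tail=3 count=4
After op 11 (write(3)): arr=[13 14 9 3] head=0 tail=0 count=4
After op 12 (write(22)): arr=[22 14 9 3] head=1 tail=1 count=4

Answer: 11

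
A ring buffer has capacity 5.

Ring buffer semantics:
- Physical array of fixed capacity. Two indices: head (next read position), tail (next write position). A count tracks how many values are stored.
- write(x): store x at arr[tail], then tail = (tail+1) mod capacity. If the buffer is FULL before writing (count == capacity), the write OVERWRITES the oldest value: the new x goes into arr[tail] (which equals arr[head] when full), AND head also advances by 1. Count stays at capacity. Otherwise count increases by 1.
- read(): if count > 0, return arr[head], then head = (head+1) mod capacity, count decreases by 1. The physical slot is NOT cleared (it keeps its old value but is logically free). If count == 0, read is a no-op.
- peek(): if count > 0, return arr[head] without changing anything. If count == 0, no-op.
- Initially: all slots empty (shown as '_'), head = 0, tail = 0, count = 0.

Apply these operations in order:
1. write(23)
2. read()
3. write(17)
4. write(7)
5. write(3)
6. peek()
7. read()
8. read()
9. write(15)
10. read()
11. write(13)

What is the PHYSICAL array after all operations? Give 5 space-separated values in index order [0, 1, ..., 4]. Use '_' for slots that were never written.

After op 1 (write(23)): arr=[23 _ _ _ _] head=0 tail=1 count=1
After op 2 (read()): arr=[23 _ _ _ _] head=1 tail=1 count=0
After op 3 (write(17)): arr=[23 17 _ _ _] head=1 tail=2 count=1
After op 4 (write(7)): arr=[23 17 7 _ _] head=1 tail=3 count=2
After op 5 (write(3)): arr=[23 17 7 3 _] head=1 tail=4 count=3
After op 6 (peek()): arr=[23 17 7 3 _] head=1 tail=4 count=3
After op 7 (read()): arr=[23 17 7 3 _] head=2 tail=4 count=2
After op 8 (read()): arr=[23 17 7 3 _] head=3 tail=4 count=1
After op 9 (write(15)): arr=[23 17 7 3 15] head=3 tail=0 count=2
After op 10 (read()): arr=[23 17 7 3 15] head=4 tail=0 count=1
After op 11 (write(13)): arr=[13 17 7 3 15] head=4 tail=1 count=2

Answer: 13 17 7 3 15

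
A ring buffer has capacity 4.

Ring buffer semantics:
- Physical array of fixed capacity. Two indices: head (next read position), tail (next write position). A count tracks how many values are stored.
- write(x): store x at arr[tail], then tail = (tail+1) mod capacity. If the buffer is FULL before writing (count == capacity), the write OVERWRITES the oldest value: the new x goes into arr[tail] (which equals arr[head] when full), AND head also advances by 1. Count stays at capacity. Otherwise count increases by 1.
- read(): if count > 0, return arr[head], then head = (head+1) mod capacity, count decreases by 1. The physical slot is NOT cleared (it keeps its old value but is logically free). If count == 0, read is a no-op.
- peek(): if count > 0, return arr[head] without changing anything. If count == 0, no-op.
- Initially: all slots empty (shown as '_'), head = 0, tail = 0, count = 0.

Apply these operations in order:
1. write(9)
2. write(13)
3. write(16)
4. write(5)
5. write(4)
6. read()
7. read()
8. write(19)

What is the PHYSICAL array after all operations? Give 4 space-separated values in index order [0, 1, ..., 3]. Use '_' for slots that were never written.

After op 1 (write(9)): arr=[9 _ _ _] head=0 tail=1 count=1
After op 2 (write(13)): arr=[9 13 _ _] head=0 tail=2 count=2
After op 3 (write(16)): arr=[9 13 16 _] head=0 tail=3 count=3
After op 4 (write(5)): arr=[9 13 16 5] head=0 tail=0 count=4
After op 5 (write(4)): arr=[4 13 16 5] head=1 tail=1 count=4
After op 6 (read()): arr=[4 13 16 5] head=2 tail=1 count=3
After op 7 (read()): arr=[4 13 16 5] head=3 tail=1 count=2
After op 8 (write(19)): arr=[4 19 16 5] head=3 tail=2 count=3

Answer: 4 19 16 5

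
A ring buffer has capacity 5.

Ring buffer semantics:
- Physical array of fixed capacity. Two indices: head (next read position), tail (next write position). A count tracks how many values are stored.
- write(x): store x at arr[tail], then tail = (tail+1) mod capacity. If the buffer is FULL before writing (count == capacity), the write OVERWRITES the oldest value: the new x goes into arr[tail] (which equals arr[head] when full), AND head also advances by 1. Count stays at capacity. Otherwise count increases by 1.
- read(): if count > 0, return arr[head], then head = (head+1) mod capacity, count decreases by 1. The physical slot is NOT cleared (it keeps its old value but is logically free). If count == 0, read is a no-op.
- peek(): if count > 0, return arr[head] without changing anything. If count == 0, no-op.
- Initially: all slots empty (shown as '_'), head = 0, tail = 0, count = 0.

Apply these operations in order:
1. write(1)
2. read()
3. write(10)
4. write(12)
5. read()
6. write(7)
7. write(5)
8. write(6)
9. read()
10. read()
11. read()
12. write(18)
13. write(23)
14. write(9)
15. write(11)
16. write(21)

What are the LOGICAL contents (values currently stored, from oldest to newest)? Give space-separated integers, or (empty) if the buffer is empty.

Answer: 18 23 9 11 21

Derivation:
After op 1 (write(1)): arr=[1 _ _ _ _] head=0 tail=1 count=1
After op 2 (read()): arr=[1 _ _ _ _] head=1 tail=1 count=0
After op 3 (write(10)): arr=[1 10 _ _ _] head=1 tail=2 count=1
After op 4 (write(12)): arr=[1 10 12 _ _] head=1 tail=3 count=2
After op 5 (read()): arr=[1 10 12 _ _] head=2 tail=3 count=1
After op 6 (write(7)): arr=[1 10 12 7 _] head=2 tail=4 count=2
After op 7 (write(5)): arr=[1 10 12 7 5] head=2 tail=0 count=3
After op 8 (write(6)): arr=[6 10 12 7 5] head=2 tail=1 count=4
After op 9 (read()): arr=[6 10 12 7 5] head=3 tail=1 count=3
After op 10 (read()): arr=[6 10 12 7 5] head=4 tail=1 count=2
After op 11 (read()): arr=[6 10 12 7 5] head=0 tail=1 count=1
After op 12 (write(18)): arr=[6 18 12 7 5] head=0 tail=2 count=2
After op 13 (write(23)): arr=[6 18 23 7 5] head=0 tail=3 count=3
After op 14 (write(9)): arr=[6 18 23 9 5] head=0 tail=4 count=4
After op 15 (write(11)): arr=[6 18 23 9 11] head=0 tail=0 count=5
After op 16 (write(21)): arr=[21 18 23 9 11] head=1 tail=1 count=5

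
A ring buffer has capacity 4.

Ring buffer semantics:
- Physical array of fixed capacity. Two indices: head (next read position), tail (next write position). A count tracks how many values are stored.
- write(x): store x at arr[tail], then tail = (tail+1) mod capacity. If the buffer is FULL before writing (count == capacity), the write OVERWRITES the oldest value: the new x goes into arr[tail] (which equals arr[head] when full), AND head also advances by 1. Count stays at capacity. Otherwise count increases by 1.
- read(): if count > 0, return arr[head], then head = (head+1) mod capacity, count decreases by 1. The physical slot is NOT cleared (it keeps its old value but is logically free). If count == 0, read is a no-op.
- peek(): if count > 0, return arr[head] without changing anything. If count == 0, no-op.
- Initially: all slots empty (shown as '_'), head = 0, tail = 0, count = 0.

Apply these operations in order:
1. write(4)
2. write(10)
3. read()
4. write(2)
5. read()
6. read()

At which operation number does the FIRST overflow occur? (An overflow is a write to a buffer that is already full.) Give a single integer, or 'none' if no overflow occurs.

Answer: none

Derivation:
After op 1 (write(4)): arr=[4 _ _ _] head=0 tail=1 count=1
After op 2 (write(10)): arr=[4 10 _ _] head=0 tail=2 count=2
After op 3 (read()): arr=[4 10 _ _] head=1 tail=2 count=1
After op 4 (write(2)): arr=[4 10 2 _] head=1 tail=3 count=2
After op 5 (read()): arr=[4 10 2 _] head=2 tail=3 count=1
After op 6 (read()): arr=[4 10 2 _] head=3 tail=3 count=0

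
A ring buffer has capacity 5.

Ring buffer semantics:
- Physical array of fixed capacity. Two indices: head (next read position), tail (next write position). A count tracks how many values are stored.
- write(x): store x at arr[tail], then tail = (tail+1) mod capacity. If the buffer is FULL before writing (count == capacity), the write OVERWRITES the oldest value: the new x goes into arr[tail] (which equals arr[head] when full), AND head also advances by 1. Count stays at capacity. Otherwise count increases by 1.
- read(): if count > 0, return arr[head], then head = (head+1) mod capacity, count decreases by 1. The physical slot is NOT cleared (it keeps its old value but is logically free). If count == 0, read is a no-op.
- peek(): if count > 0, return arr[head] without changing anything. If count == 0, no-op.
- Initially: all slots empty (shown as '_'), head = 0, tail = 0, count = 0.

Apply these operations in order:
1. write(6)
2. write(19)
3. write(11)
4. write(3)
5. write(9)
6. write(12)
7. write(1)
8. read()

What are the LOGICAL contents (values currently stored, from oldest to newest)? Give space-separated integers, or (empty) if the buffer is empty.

After op 1 (write(6)): arr=[6 _ _ _ _] head=0 tail=1 count=1
After op 2 (write(19)): arr=[6 19 _ _ _] head=0 tail=2 count=2
After op 3 (write(11)): arr=[6 19 11 _ _] head=0 tail=3 count=3
After op 4 (write(3)): arr=[6 19 11 3 _] head=0 tail=4 count=4
After op 5 (write(9)): arr=[6 19 11 3 9] head=0 tail=0 count=5
After op 6 (write(12)): arr=[12 19 11 3 9] head=1 tail=1 count=5
After op 7 (write(1)): arr=[12 1 11 3 9] head=2 tail=2 count=5
After op 8 (read()): arr=[12 1 11 3 9] head=3 tail=2 count=4

Answer: 3 9 12 1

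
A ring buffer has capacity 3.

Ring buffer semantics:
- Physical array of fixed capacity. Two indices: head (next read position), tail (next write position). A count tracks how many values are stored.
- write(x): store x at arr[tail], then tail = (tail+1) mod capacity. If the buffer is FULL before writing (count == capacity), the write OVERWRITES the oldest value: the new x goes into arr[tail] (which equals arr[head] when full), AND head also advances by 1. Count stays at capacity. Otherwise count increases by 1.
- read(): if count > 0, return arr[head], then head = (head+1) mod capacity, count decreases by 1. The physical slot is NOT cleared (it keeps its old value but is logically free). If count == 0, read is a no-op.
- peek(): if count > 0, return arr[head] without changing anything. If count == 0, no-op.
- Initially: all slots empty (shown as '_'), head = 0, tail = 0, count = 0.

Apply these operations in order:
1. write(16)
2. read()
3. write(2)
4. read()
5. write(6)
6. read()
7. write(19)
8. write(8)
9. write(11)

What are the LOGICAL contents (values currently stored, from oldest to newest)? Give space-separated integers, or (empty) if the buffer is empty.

Answer: 19 8 11

Derivation:
After op 1 (write(16)): arr=[16 _ _] head=0 tail=1 count=1
After op 2 (read()): arr=[16 _ _] head=1 tail=1 count=0
After op 3 (write(2)): arr=[16 2 _] head=1 tail=2 count=1
After op 4 (read()): arr=[16 2 _] head=2 tail=2 count=0
After op 5 (write(6)): arr=[16 2 6] head=2 tail=0 count=1
After op 6 (read()): arr=[16 2 6] head=0 tail=0 count=0
After op 7 (write(19)): arr=[19 2 6] head=0 tail=1 count=1
After op 8 (write(8)): arr=[19 8 6] head=0 tail=2 count=2
After op 9 (write(11)): arr=[19 8 11] head=0 tail=0 count=3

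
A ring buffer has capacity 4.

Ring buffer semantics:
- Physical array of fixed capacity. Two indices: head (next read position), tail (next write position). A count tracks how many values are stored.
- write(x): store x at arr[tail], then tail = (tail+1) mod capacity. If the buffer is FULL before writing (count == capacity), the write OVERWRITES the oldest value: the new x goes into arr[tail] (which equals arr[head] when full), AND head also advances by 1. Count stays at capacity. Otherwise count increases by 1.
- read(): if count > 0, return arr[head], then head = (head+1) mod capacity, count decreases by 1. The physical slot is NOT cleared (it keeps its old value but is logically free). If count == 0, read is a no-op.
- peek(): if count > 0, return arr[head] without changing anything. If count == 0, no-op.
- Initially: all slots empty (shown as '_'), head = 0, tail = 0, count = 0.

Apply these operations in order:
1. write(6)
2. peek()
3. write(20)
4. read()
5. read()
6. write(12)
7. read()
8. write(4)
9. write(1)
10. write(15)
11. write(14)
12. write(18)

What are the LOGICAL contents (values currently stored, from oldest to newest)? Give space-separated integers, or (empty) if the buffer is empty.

Answer: 1 15 14 18

Derivation:
After op 1 (write(6)): arr=[6 _ _ _] head=0 tail=1 count=1
After op 2 (peek()): arr=[6 _ _ _] head=0 tail=1 count=1
After op 3 (write(20)): arr=[6 20 _ _] head=0 tail=2 count=2
After op 4 (read()): arr=[6 20 _ _] head=1 tail=2 count=1
After op 5 (read()): arr=[6 20 _ _] head=2 tail=2 count=0
After op 6 (write(12)): arr=[6 20 12 _] head=2 tail=3 count=1
After op 7 (read()): arr=[6 20 12 _] head=3 tail=3 count=0
After op 8 (write(4)): arr=[6 20 12 4] head=3 tail=0 count=1
After op 9 (write(1)): arr=[1 20 12 4] head=3 tail=1 count=2
After op 10 (write(15)): arr=[1 15 12 4] head=3 tail=2 count=3
After op 11 (write(14)): arr=[1 15 14 4] head=3 tail=3 count=4
After op 12 (write(18)): arr=[1 15 14 18] head=0 tail=0 count=4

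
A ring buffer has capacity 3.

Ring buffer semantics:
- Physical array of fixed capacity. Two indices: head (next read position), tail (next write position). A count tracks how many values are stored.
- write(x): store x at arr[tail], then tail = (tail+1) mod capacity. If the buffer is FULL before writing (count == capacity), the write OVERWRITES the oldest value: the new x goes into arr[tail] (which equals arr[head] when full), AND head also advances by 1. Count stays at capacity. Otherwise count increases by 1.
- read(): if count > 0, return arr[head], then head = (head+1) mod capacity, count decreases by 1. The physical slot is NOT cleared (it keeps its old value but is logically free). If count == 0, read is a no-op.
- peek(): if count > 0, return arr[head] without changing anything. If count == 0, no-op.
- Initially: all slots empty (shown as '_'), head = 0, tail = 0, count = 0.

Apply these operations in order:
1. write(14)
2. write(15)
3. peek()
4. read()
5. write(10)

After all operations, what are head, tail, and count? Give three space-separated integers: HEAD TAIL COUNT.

After op 1 (write(14)): arr=[14 _ _] head=0 tail=1 count=1
After op 2 (write(15)): arr=[14 15 _] head=0 tail=2 count=2
After op 3 (peek()): arr=[14 15 _] head=0 tail=2 count=2
After op 4 (read()): arr=[14 15 _] head=1 tail=2 count=1
After op 5 (write(10)): arr=[14 15 10] head=1 tail=0 count=2

Answer: 1 0 2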